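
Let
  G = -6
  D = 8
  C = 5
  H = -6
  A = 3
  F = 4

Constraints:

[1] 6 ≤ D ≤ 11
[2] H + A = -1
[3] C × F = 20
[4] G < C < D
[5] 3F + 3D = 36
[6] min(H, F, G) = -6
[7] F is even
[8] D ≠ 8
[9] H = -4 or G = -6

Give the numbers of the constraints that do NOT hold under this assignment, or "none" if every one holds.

[1] D = 8 lies in [6, 11]  ✓
[2] H + A = -6 + 3 = -3, not -1  ✗
[3] C × F = 5 × 4 = 20  ✓
[4] values -6 < 5 < 8  ✓
[5] 3F + 3D = 3(4) + 3(8) = 36  ✓
[6] min(-6, 4, -6) = -6  ✓
[7] F = 4 is even  ✓
[8] D = 8, but 8 is required to differ  ✗
[9] H = -6 ≠ -4, but G = -6 = -6 (second disjunct)  ✓

No — constraints 2, 8 are not satisfied.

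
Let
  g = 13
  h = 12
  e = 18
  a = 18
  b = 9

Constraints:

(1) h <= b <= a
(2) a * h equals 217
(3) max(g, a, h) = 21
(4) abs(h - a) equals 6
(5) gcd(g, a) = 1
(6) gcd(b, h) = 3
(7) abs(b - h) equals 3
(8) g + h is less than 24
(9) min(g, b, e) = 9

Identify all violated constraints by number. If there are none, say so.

(1) values 12, 9, 18; h = 12 is not <= b = 9  ✘
(2) a * h = 18 * 12 = 216, not 217  ✘
(3) max(13, 18, 12) = 18, not 21  ✘
(4) abs(12 - 18) = 6  ✔
(5) gcd(13, 18) = 1  ✔
(6) gcd(9, 12) = 3  ✔
(7) abs(9 - 12) = 3  ✔
(8) g + h = 13 + 12 = 25; 25 ≥ 24, bound 24 not met  ✘
(9) min(13, 9, 18) = 9  ✔

The assignment fails constraints 1, 2, 3, and 8.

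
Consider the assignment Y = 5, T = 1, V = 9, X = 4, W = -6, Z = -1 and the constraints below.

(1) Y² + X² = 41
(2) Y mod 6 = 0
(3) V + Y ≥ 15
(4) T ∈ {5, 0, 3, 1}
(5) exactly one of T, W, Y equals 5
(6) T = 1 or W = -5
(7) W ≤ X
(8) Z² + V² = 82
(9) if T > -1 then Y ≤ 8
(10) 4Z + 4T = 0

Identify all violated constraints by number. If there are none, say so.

(1) Y² + X² = 5² + 4² = 25 + 16 = 41 — OK.
(2) 5 mod 6 = 5, not 0 — violated.
(3) V + Y = 9 + 5 = 14; 14 < 15, bound 15 not met — violated.
(4) T = 1 is in {5, 0, 3, 1} — OK.
(5) T=1, W=-6, Y=5; 1 of them equals 5 — OK.
(6) T = 1 = 1 (first disjunct) — OK.
(7) W = -6, X = 4; -6 ≤ 4 — OK.
(8) Z² + V² = (-1)² + 9² = 1 + 81 = 82 — OK.
(9) T = 1 > -1, so we need Y ≤ 8; Y = 5 ≤ 8 — OK.
(10) 4Z + 4T = 4(-1) + 4(1) = 0 — OK.

Constraints 2 and 3 do not hold.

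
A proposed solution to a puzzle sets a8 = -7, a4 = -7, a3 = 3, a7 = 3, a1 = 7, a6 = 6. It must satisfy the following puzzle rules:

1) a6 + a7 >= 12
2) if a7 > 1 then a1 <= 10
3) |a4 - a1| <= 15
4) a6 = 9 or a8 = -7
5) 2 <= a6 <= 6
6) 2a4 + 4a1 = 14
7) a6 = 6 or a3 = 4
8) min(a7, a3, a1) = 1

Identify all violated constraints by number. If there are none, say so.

1) a6 + a7 = 6 + 3 = 9; 9 < 12, bound 12 not met — does not hold.
2) a7 = 3 > 1, so we need a1 ≤ 10; a1 = 7 ≤ 10 — holds.
3) |-7 - 7| = 14; 14 ≤ 15 — holds.
4) a6 = 6 ≠ 9, but a8 = -7 = -7 (second disjunct) — holds.
5) a6 = 6 lies in [2, 6] — holds.
6) 2a4 + 4a1 = 2(-7) + 4(7) = 14 — holds.
7) a6 = 6 = 6 (first disjunct) — holds.
8) min(3, 3, 7) = 3, not 1 — does not hold.

Constraints 1 and 8 are violated.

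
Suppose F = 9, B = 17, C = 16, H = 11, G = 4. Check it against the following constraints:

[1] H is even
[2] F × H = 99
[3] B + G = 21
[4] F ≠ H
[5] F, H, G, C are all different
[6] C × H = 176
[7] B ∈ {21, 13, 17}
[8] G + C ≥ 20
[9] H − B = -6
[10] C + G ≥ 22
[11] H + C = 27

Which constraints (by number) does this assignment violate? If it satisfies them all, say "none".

[1] H = 11 is odd — does not hold.
[2] F × H = 9 × 11 = 99 — holds.
[3] B + G = 17 + 4 = 21 — holds.
[4] F = 9, H = 11; distinct — holds.
[5] values 9, 11, 4, 16 are pairwise distinct — holds.
[6] C × H = 16 × 11 = 176 — holds.
[7] B = 17 is in {21, 13, 17} — holds.
[8] G + C = 4 + 16 = 20; 20 ≥ 20 — holds.
[9] H − B = 11 − 17 = -6 — holds.
[10] C + G = 16 + 4 = 20; 20 < 22, bound 22 not met — does not hold.
[11] H + C = 11 + 16 = 27 — holds.

The assignment fails constraints 1, 10.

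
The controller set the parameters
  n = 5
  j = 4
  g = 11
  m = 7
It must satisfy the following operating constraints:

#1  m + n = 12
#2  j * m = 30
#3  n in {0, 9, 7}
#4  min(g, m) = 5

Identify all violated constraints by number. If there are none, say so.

Constraints 2, 3, and 4 are violated.

#1 m + n = 7 + 5 = 12  true
#2 j * m = 4 * 7 = 28, not 30  false
#3 n = 5 is not in {0, 9, 7}  false
#4 min(11, 7) = 7, not 5  false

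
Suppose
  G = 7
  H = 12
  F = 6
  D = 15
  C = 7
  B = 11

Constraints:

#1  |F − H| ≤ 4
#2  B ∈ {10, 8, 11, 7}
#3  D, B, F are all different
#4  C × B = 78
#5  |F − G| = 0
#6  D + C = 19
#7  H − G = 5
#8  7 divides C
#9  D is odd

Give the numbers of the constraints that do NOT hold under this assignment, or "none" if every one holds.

#1 |6 − 12| = 6; 6 > 4, exceeds bound 4 — fails.
#2 B = 11 is in {10, 8, 11, 7} — holds.
#3 values 15, 11, 6 are pairwise distinct — holds.
#4 C × B = 7 × 11 = 77, not 78 — fails.
#5 |6 − 7| = 1, not 0 — fails.
#6 D + C = 15 + 7 = 22, not 19 — fails.
#7 H − G = 12 − 7 = 5 — holds.
#8 7 / 7 = 1, so 7 divides 7 — holds.
#9 D = 15 is odd — holds.

The assignment fails constraints 1, 4, 5, and 6.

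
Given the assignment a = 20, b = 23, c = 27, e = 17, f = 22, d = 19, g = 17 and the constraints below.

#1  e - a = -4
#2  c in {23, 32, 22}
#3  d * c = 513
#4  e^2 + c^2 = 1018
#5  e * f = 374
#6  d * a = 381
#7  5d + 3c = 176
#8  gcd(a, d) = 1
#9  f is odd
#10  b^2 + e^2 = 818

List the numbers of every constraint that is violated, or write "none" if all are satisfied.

The assignment fails constraints 1, 2, 6, and 9.

#1 e - a = 17 - 20 = -3, not -4  ✗
#2 c = 27 is not in {23, 32, 22}  ✗
#3 d * c = 19 * 27 = 513  ✓
#4 e^2 + c^2 = 17^2 + 27^2 = 289 + 729 = 1018  ✓
#5 e * f = 17 * 22 = 374  ✓
#6 d * a = 19 * 20 = 380, not 381  ✗
#7 5d + 3c = 5(19) + 3(27) = 176  ✓
#8 gcd(20, 19) = 1  ✓
#9 f = 22 is even  ✗
#10 b^2 + e^2 = 23^2 + 17^2 = 529 + 289 = 818  ✓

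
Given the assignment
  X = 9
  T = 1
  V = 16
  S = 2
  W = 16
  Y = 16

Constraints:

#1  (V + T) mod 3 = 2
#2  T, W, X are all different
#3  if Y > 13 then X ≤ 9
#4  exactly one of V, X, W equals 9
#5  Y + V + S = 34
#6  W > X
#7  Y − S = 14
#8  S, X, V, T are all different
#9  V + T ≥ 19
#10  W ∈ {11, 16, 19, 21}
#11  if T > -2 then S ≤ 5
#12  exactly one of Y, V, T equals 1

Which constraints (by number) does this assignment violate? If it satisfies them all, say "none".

Violated: 9.

#1 V + T = 17; 17 mod 3 = 2 — holds.
#2 values 1, 16, 9 are pairwise distinct — holds.
#3 Y = 16 > 13, so we need X ≤ 9; X = 9 ≤ 9 — holds.
#4 V=16, X=9, W=16; 1 of them equals 9 — holds.
#5 Y + V + S = 16 + 16 + 2 = 34 — holds.
#6 W = 16, X = 9; 16 > 9 — holds.
#7 Y − S = 16 − 2 = 14 — holds.
#8 values 2, 9, 16, 1 are pairwise distinct — holds.
#9 V + T = 16 + 1 = 17; 17 < 19, bound 19 not met — does not hold.
#10 W = 16 is in {11, 16, 19, 21} — holds.
#11 T = 1 > -2, so we need S ≤ 5; S = 2 ≤ 5 — holds.
#12 Y=16, V=16, T=1; 1 of them equals 1 — holds.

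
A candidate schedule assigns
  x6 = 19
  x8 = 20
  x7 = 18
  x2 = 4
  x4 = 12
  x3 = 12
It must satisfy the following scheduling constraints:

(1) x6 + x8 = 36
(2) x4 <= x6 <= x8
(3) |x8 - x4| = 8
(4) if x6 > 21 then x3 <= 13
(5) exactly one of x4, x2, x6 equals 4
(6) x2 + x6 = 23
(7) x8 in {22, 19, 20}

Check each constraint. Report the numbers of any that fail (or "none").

Constraint 1 is violated.

(1) x6 + x8 = 19 + 20 = 39, not 36 — violated.
(2) values 12 <= 19 <= 20 — OK.
(3) |20 - 12| = 8 — OK.
(4) x6 = 19, not > 21; antecedent false, conditional vacuously true — OK.
(5) x4=12, x2=4, x6=19; 1 of them equals 4 — OK.
(6) x2 + x6 = 4 + 19 = 23 — OK.
(7) x8 = 20 is in {22, 19, 20} — OK.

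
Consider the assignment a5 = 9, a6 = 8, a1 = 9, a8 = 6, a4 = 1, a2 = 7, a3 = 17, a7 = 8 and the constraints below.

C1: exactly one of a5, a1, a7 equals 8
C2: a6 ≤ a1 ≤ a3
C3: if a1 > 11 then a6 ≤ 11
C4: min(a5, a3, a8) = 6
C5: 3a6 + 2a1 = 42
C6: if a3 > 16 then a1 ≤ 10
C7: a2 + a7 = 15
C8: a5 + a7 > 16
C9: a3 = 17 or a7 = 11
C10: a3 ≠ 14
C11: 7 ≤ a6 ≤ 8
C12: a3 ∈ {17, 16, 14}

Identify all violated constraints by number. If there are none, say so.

C1: a5=9, a1=9, a7=8; 1 of them equals 8  OK
C2: values 8 ≤ 9 ≤ 17  OK
C3: a1 = 9, not > 11; antecedent false, conditional vacuously true  OK
C4: min(9, 17, 6) = 6  OK
C5: 3a6 + 2a1 = 3(8) + 2(9) = 42  OK
C6: a3 = 17 > 16, so we need a1 ≤ 10; a1 = 9 ≤ 10  OK
C7: a2 + a7 = 7 + 8 = 15  OK
C8: a5 + a7 = 9 + 8 = 17; 17 > 16  OK
C9: a3 = 17 = 17 (first disjunct)  OK
C10: a3 = 17, and 17 ≠ 14  OK
C11: a6 = 8 lies in [7, 8]  OK
C12: a3 = 17 is in {17, 16, 14}  OK

The assignment satisfies every constraint.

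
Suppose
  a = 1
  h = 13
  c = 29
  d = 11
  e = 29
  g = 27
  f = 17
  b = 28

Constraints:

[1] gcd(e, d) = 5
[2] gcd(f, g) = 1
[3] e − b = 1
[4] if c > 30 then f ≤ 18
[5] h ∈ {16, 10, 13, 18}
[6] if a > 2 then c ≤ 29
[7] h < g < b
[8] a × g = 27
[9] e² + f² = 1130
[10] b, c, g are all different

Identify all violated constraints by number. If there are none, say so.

Violated: 1.

[1] gcd(29, 11) = 1, not 5  false
[2] gcd(17, 27) = 1  true
[3] e − b = 29 − 28 = 1  true
[4] c = 29, not > 30; antecedent false, conditional vacuously true  true
[5] h = 13 is in {16, 10, 13, 18}  true
[6] a = 1, not > 2; antecedent false, conditional vacuously true  true
[7] values 13 < 27 < 28  true
[8] a × g = 1 × 27 = 27  true
[9] e² + f² = 29² + 17² = 841 + 289 = 1130  true
[10] values 28, 29, 27 are pairwise distinct  true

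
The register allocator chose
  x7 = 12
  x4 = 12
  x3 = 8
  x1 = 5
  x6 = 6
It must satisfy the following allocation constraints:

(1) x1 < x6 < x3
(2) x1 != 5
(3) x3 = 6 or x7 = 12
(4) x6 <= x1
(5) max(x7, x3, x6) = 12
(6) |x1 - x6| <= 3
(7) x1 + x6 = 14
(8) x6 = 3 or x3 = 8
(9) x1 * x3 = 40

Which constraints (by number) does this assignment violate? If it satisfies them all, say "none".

The assignment fails constraints 2, 4, and 7.

(1) values 5 < 6 < 8  true
(2) x1 = 5, but 5 is required to differ  false
(3) x3 = 8 ≠ 6, but x7 = 12 = 12 (second disjunct)  true
(4) x6 = 6, x1 = 5; 6 > 5 (want ≤)  false
(5) max(12, 8, 6) = 12  true
(6) |5 - 6| = 1; 1 ≤ 3  true
(7) x1 + x6 = 5 + 6 = 11, not 14  false
(8) x6 = 6 ≠ 3, but x3 = 8 = 8 (second disjunct)  true
(9) x1 * x3 = 5 * 8 = 40  true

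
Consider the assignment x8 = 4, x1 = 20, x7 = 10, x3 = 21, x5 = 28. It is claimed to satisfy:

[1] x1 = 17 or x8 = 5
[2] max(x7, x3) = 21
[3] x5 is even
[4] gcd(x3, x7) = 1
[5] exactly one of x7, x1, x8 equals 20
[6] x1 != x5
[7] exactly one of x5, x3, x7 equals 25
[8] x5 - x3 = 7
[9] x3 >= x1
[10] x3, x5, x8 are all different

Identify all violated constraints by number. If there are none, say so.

Violated: 1 and 7.

[1] x1 = 20 ≠ 17 and x8 = 4 ≠ 5; both disjuncts false — violated.
[2] max(10, 21) = 21 — OK.
[3] x5 = 28 is even — OK.
[4] gcd(21, 10) = 1 — OK.
[5] x7=10, x1=20, x8=4; 1 of them equals 20 — OK.
[6] x1 = 20, x5 = 28; distinct — OK.
[7] x5=28, x3=21, x7=10; 0 of them equal 25, not exactly one — violated.
[8] x5 - x3 = 28 - 21 = 7 — OK.
[9] x3 = 21, x1 = 20; 21 ≥ 20 — OK.
[10] values 21, 28, 4 are pairwise distinct — OK.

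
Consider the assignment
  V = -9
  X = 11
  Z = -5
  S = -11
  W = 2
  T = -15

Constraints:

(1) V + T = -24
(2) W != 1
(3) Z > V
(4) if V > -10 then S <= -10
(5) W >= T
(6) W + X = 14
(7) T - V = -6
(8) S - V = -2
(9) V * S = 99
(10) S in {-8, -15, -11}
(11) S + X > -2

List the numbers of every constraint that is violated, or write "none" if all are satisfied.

No — constraint 6 is not satisfied.

(1) V + T = -9 + (-15) = -24 — OK.
(2) W = 2, and 2 ≠ 1 — OK.
(3) Z = -5, V = -9; -5 > -9 — OK.
(4) V = -9 > -10, so we need S ≤ -10; S = -11 ≤ -10 — OK.
(5) W = 2, T = -15; 2 ≥ -15 — OK.
(6) W + X = 2 + 11 = 13, not 14 — violated.
(7) T - V = -15 - (-9) = -6 — OK.
(8) S - V = -11 - (-9) = -2 — OK.
(9) V * S = -9 * (-11) = 99 — OK.
(10) S = -11 is in {-8, -15, -11} — OK.
(11) S + X = -11 + 11 = 0; 0 > -2 — OK.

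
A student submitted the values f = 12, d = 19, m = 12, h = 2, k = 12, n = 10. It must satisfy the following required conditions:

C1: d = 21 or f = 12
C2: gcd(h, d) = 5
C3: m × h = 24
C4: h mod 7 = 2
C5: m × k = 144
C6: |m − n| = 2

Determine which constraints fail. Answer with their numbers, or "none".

Violated: 2.

C1: d = 19 ≠ 21, but f = 12 = 12 (second disjunct) — holds.
C2: gcd(2, 19) = 1, not 5 — does not hold.
C3: m × h = 12 × 2 = 24 — holds.
C4: 2 mod 7 = 2 — holds.
C5: m × k = 12 × 12 = 144 — holds.
C6: |12 − 10| = 2 — holds.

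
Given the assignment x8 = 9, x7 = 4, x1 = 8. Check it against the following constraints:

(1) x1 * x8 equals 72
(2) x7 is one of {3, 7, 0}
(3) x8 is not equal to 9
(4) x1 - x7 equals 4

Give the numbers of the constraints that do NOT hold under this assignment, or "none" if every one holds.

(1) x1 * x8 = 8 * 9 = 72 — OK.
(2) x7 = 4 is not in {3, 7, 0} — violated.
(3) x8 = 9, but 9 is required to differ — violated.
(4) x1 - x7 = 8 - 4 = 4 — OK.

Constraints 2, 3 are violated.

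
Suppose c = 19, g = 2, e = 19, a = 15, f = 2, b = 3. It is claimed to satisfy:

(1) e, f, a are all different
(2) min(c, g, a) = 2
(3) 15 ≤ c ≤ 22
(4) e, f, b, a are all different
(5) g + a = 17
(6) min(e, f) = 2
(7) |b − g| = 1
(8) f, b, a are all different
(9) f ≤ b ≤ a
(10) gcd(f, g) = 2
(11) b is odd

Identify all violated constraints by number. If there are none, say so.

Yes — all constraints hold.

(1) values 19, 2, 15 are pairwise distinct — satisfied.
(2) min(19, 2, 15) = 2 — satisfied.
(3) c = 19 lies in [15, 22] — satisfied.
(4) values 19, 2, 3, 15 are pairwise distinct — satisfied.
(5) g + a = 2 + 15 = 17 — satisfied.
(6) min(19, 2) = 2 — satisfied.
(7) |3 − 2| = 1 — satisfied.
(8) values 2, 3, 15 are pairwise distinct — satisfied.
(9) values 2 ≤ 3 ≤ 15 — satisfied.
(10) gcd(2, 2) = 2 — satisfied.
(11) b = 3 is odd — satisfied.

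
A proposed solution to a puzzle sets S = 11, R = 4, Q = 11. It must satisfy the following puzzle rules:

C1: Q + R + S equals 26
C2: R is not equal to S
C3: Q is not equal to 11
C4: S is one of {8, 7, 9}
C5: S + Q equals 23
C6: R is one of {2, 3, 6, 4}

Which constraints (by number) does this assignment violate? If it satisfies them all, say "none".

Constraints 3, 4, and 5 are violated.

C1: Q + R + S = 11 + 4 + 11 = 26  holds
C2: R = 4, S = 11; distinct  holds
C3: Q = 11, but 11 is required to differ  fails
C4: S = 11 is not in {8, 7, 9}  fails
C5: S + Q = 11 + 11 = 22, not 23  fails
C6: R = 4 is in {2, 3, 6, 4}  holds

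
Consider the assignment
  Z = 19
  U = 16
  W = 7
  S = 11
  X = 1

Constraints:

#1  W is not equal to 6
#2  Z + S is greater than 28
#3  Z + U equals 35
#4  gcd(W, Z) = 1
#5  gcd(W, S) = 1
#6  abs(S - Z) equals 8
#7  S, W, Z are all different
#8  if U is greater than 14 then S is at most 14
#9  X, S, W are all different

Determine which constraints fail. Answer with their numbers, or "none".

Yes — all constraints hold.

#1 W = 7, and 7 ≠ 6  true
#2 Z + S = 19 + 11 = 30; 30 > 28  true
#3 Z + U = 19 + 16 = 35  true
#4 gcd(7, 19) = 1  true
#5 gcd(7, 11) = 1  true
#6 abs(11 - 19) = 8  true
#7 values 11, 7, 19 are pairwise distinct  true
#8 U = 16 > 14, so we need S ≤ 14; S = 11 ≤ 14  true
#9 values 1, 11, 7 are pairwise distinct  true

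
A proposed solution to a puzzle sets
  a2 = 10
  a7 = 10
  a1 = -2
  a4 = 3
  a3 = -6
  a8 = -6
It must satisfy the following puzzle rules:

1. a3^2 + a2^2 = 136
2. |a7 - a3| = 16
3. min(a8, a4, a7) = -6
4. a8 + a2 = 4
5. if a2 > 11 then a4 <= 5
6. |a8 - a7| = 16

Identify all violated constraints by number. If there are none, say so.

1. a3^2 + a2^2 = (-6)^2 + 10^2 = 36 + 100 = 136  holds
2. |10 - (-6)| = 16  holds
3. min(-6, 3, 10) = -6  holds
4. a8 + a2 = -6 + 10 = 4  holds
5. a2 = 10, not > 11; antecedent false, conditional vacuously true  holds
6. |-6 - 10| = 16  holds

None — every constraint holds.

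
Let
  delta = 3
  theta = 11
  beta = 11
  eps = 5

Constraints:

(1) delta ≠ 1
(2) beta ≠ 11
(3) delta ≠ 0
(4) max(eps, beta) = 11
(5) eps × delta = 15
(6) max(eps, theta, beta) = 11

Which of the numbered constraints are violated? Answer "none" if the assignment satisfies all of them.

Constraint 2 does not hold.

(1) delta = 3, and 3 ≠ 1  ✔
(2) beta = 11, but 11 is required to differ  ✘
(3) delta = 3, and 3 ≠ 0  ✔
(4) max(5, 11) = 11  ✔
(5) eps × delta = 5 × 3 = 15  ✔
(6) max(5, 11, 11) = 11  ✔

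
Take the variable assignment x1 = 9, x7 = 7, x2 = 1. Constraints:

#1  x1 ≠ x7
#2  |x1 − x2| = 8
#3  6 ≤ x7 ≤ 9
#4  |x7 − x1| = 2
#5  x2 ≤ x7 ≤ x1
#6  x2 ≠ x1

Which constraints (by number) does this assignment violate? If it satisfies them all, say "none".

The assignment satisfies every constraint.

#1 x1 = 9, x7 = 7; distinct — holds.
#2 |9 − 1| = 8 — holds.
#3 x7 = 7 lies in [6, 9] — holds.
#4 |7 − 9| = 2 — holds.
#5 values 1 ≤ 7 ≤ 9 — holds.
#6 x2 = 1, x1 = 9; distinct — holds.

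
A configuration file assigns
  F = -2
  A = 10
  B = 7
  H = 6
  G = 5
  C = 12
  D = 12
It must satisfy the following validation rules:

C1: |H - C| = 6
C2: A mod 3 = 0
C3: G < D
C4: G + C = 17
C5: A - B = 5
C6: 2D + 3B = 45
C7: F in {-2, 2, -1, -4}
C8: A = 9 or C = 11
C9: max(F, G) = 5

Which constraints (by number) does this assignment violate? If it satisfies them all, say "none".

No — constraints 2, 5, and 8 are not satisfied.

C1: |6 - 12| = 6 — OK.
C2: 10 mod 3 = 1, not 0 — violated.
C3: G = 5, D = 12; 5 < 12 — OK.
C4: G + C = 5 + 12 = 17 — OK.
C5: A - B = 10 - 7 = 3, not 5 — violated.
C6: 2D + 3B = 2(12) + 3(7) = 45 — OK.
C7: F = -2 is in {-2, 2, -1, -4} — OK.
C8: A = 10 ≠ 9 and C = 12 ≠ 11; both disjuncts false — violated.
C9: max(-2, 5) = 5 — OK.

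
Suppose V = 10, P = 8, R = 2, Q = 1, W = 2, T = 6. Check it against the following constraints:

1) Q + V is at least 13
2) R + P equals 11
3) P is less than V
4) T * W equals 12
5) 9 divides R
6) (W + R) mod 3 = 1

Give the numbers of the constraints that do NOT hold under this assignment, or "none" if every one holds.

Constraints 1, 2, 5 do not hold.

1) Q + V = 1 + 10 = 11; 11 < 13, bound 13 not met — violated.
2) R + P = 2 + 8 = 10, not 11 — violated.
3) P = 8, V = 10; 8 < 10 — satisfied.
4) T * W = 6 * 2 = 12 — satisfied.
5) 2 = 9*0 + 2, so 9 does not divide 2 — violated.
6) W + R = 4; 4 mod 3 = 1 — satisfied.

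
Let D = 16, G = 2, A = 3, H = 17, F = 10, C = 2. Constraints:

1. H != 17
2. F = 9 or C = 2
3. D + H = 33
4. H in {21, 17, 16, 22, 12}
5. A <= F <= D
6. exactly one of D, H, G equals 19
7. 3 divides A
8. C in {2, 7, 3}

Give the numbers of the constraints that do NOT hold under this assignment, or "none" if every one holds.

Violated: 1 and 6.

1. H = 17, but 17 is required to differ  FAIL
2. F = 10 ≠ 9, but C = 2 = 2 (second disjunct)  OK
3. D + H = 16 + 17 = 33  OK
4. H = 17 is in {21, 17, 16, 22, 12}  OK
5. values 3 <= 10 <= 16  OK
6. D=16, H=17, G=2; 0 of them equal 19, not exactly one  FAIL
7. 3 / 3 = 1, so 3 divides 3  OK
8. C = 2 is in {2, 7, 3}  OK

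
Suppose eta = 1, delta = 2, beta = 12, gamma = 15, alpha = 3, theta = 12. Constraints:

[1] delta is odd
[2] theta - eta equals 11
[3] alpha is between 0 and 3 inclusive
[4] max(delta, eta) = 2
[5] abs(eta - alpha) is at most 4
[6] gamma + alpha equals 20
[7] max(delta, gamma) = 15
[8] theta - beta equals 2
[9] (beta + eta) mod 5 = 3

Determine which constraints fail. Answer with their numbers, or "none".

[1] delta = 2 is even  false
[2] theta - eta = 12 - 1 = 11  true
[3] alpha = 3 lies in [0, 3]  true
[4] max(2, 1) = 2  true
[5] abs(1 - 3) = 2; 2 ≤ 4  true
[6] gamma + alpha = 15 + 3 = 18, not 20  false
[7] max(2, 15) = 15  true
[8] theta - beta = 12 - 12 = 0, not 2  false
[9] beta + eta = 13; 13 mod 5 = 3  true

No — constraints 1, 6, and 8 are not satisfied.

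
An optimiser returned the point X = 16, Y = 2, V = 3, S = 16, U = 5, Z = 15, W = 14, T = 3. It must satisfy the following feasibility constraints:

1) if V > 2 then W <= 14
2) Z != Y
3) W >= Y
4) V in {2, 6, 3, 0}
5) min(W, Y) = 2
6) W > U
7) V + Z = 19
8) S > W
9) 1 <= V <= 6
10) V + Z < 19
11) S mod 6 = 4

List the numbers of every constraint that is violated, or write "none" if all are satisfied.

Violated: 7.

1) V = 3 > 2, so we need W ≤ 14; W = 14 ≤ 14 — satisfied.
2) Z = 15, Y = 2; distinct — satisfied.
3) W = 14, Y = 2; 14 ≥ 2 — satisfied.
4) V = 3 is in {2, 6, 3, 0} — satisfied.
5) min(14, 2) = 2 — satisfied.
6) W = 14, U = 5; 14 > 5 — satisfied.
7) V + Z = 3 + 15 = 18, not 19 — violated.
8) S = 16, W = 14; 16 > 14 — satisfied.
9) V = 3 lies in [1, 6] — satisfied.
10) V + Z = 3 + 15 = 18; 18 < 19 — satisfied.
11) 16 mod 6 = 4 — satisfied.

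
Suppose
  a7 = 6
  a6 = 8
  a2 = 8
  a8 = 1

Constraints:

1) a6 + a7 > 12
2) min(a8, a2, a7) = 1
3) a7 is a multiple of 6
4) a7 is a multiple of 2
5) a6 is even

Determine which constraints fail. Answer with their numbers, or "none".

All constraints are satisfied.

1) a6 + a7 = 8 + 6 = 14; 14 > 12  yes
2) min(1, 8, 6) = 1  yes
3) 6 / 6 = 1, so 6 divides 6  yes
4) 6 / 2 = 3, so 2 divides 6  yes
5) a6 = 8 is even  yes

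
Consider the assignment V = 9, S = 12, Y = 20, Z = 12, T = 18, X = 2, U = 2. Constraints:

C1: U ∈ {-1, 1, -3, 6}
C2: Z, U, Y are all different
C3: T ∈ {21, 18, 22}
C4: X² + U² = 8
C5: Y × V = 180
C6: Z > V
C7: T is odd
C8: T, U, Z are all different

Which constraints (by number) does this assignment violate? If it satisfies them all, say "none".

Constraints 1, 7 do not hold.

C1: U = 2 is not in {-1, 1, -3, 6} — does not hold.
C2: values 12, 2, 20 are pairwise distinct — holds.
C3: T = 18 is in {21, 18, 22} — holds.
C4: X² + U² = 2² + 2² = 4 + 4 = 8 — holds.
C5: Y × V = 20 × 9 = 180 — holds.
C6: Z = 12, V = 9; 12 > 9 — holds.
C7: T = 18 is even — does not hold.
C8: values 18, 2, 12 are pairwise distinct — holds.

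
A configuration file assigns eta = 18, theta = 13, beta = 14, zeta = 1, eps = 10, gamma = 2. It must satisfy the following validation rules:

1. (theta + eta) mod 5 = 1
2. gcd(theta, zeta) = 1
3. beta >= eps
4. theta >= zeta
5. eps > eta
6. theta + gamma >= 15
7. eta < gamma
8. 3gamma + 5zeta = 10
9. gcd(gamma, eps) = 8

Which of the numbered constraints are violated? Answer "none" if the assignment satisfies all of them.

The assignment fails constraints 5, 7, 8, 9.

1. theta + eta = 31; 31 mod 5 = 1 — satisfied.
2. gcd(13, 1) = 1 — satisfied.
3. beta = 14, eps = 10; 14 ≥ 10 — satisfied.
4. theta = 13, zeta = 1; 13 ≥ 1 — satisfied.
5. eps = 10, eta = 18; 10 ≤ 18 (want >) — violated.
6. theta + gamma = 13 + 2 = 15; 15 ≥ 15 — satisfied.
7. eta = 18, gamma = 2; 18 ≥ 2 (want <) — violated.
8. 3gamma + 5zeta = 3(2) + 5(1) = 11, not 10 — violated.
9. gcd(2, 10) = 2, not 8 — violated.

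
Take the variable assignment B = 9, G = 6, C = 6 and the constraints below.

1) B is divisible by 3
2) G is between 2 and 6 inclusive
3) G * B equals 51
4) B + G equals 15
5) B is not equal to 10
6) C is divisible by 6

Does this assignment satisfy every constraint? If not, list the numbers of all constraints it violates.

Constraint 3 is violated.

1) 9 / 3 = 3, so 3 divides 9 — holds.
2) G = 6 lies in [2, 6] — holds.
3) G * B = 6 * 9 = 54, not 51 — fails.
4) B + G = 9 + 6 = 15 — holds.
5) B = 9, and 9 ≠ 10 — holds.
6) 6 / 6 = 1, so 6 divides 6 — holds.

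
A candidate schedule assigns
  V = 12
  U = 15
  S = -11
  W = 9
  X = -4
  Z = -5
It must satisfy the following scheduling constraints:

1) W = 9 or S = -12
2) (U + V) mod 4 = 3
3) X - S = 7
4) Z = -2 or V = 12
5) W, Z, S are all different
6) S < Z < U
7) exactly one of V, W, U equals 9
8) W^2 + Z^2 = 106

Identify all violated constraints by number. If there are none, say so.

No violations.

1) W = 9 = 9 (first disjunct) — satisfied.
2) U + V = 27; 27 mod 4 = 3 — satisfied.
3) X - S = -4 - (-11) = 7 — satisfied.
4) Z = -5 ≠ -2, but V = 12 = 12 (second disjunct) — satisfied.
5) values 9, -5, -11 are pairwise distinct — satisfied.
6) values -11 < -5 < 15 — satisfied.
7) V=12, W=9, U=15; 1 of them equals 9 — satisfied.
8) W^2 + Z^2 = 9^2 + (-5)^2 = 81 + 25 = 106 — satisfied.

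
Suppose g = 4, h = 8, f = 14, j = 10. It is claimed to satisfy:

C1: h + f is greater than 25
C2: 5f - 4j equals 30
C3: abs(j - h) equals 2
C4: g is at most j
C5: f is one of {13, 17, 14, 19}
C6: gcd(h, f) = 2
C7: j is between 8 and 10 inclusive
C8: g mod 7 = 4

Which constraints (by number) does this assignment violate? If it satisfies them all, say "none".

No — constraint 1 is not satisfied.

C1: h + f = 8 + 14 = 22; 22 ≤ 25, bound 25 not met — violated.
C2: 5f - 4j = 5(14) - 4(10) = 30 — OK.
C3: abs(10 - 8) = 2 — OK.
C4: g = 4, j = 10; 4 ≤ 10 — OK.
C5: f = 14 is in {13, 17, 14, 19} — OK.
C6: gcd(8, 14) = 2 — OK.
C7: j = 10 lies in [8, 10] — OK.
C8: 4 mod 7 = 4 — OK.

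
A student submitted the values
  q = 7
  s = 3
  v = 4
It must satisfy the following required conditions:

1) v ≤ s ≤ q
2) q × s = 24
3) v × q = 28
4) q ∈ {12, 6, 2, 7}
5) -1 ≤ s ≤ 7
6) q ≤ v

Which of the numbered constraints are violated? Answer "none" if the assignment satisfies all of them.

1) values 4, 3, 7; v = 4 is not ≤ s = 3  false
2) q × s = 7 × 3 = 21, not 24  false
3) v × q = 4 × 7 = 28  true
4) q = 7 is in {12, 6, 2, 7}  true
5) s = 3 lies in [-1, 7]  true
6) q = 7, v = 4; 7 > 4 (want ≤)  false

Violated: 1, 2, 6.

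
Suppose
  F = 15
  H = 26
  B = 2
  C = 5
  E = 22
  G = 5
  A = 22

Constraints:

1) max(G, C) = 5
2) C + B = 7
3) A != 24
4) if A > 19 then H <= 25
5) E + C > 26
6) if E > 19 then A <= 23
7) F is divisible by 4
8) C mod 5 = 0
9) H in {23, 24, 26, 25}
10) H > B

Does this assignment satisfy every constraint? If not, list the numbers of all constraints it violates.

1) max(5, 5) = 5  yes
2) C + B = 5 + 2 = 7  yes
3) A = 22, and 22 ≠ 24  yes
4) A = 22 > 19, so we need H ≤ 25; but H = 26 > 25  no
5) E + C = 22 + 5 = 27; 27 > 26  yes
6) E = 22 > 19, so we need A ≤ 23; A = 22 ≤ 23  yes
7) 15 = 4*3 + 3, so 4 does not divide 15  no
8) 5 mod 5 = 0  yes
9) H = 26 is in {23, 24, 26, 25}  yes
10) H = 26, B = 2; 26 > 2  yes

Violated: 4, 7.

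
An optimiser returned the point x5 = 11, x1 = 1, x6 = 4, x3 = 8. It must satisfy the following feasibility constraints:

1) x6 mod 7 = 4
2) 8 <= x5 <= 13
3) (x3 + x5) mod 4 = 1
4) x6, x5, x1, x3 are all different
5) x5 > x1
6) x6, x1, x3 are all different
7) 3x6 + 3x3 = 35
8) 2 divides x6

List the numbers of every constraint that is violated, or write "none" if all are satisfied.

Constraints 3 and 7 are violated.

1) 4 mod 7 = 4 — OK.
2) x5 = 11 lies in [8, 13] — OK.
3) x3 + x5 = 19; 19 mod 4 = 3, not 1 — violated.
4) values 4, 11, 1, 8 are pairwise distinct — OK.
5) x5 = 11, x1 = 1; 11 > 1 — OK.
6) values 4, 1, 8 are pairwise distinct — OK.
7) 3x6 + 3x3 = 3(4) + 3(8) = 36, not 35 — violated.
8) 4 / 2 = 2, so 2 divides 4 — OK.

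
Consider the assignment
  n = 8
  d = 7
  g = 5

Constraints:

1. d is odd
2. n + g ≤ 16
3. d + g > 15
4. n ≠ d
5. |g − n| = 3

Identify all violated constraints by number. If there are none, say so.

Constraint 3 does not hold.

1. d = 7 is odd  true
2. n + g = 8 + 5 = 13; 13 ≤ 16  true
3. d + g = 7 + 5 = 12; 12 ≤ 15, bound 15 not met  false
4. n = 8, d = 7; distinct  true
5. |5 − 8| = 3  true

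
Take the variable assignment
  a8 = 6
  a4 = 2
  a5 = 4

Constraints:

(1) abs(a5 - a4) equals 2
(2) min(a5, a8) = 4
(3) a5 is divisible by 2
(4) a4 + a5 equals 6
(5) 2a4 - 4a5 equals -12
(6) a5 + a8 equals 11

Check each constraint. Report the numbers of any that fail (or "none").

Constraint 6 is violated.

(1) abs(4 - 2) = 2 — OK.
(2) min(4, 6) = 4 — OK.
(3) 4 / 2 = 2, so 2 divides 4 — OK.
(4) a4 + a5 = 2 + 4 = 6 — OK.
(5) 2a4 - 4a5 = 2(2) - 4(4) = -12 — OK.
(6) a5 + a8 = 4 + 6 = 10, not 11 — violated.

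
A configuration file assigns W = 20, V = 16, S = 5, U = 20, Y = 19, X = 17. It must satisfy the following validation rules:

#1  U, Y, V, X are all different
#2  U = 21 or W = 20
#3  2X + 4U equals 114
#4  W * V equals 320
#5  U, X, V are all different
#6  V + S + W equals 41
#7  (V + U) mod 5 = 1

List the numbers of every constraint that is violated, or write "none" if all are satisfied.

No violations.

#1 values 20, 19, 16, 17 are pairwise distinct — OK.
#2 U = 20 ≠ 21, but W = 20 = 20 (second disjunct) — OK.
#3 2X + 4U = 2(17) + 4(20) = 114 — OK.
#4 W * V = 20 * 16 = 320 — OK.
#5 values 20, 17, 16 are pairwise distinct — OK.
#6 V + S + W = 16 + 5 + 20 = 41 — OK.
#7 V + U = 36; 36 mod 5 = 1 — OK.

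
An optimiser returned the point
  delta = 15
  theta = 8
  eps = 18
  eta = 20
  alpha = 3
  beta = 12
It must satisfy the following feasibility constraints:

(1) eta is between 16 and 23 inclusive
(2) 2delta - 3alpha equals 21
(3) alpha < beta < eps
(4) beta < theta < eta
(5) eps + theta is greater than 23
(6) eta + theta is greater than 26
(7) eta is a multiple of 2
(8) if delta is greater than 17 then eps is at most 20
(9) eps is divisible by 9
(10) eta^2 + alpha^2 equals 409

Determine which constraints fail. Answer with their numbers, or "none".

(1) eta = 20 lies in [16, 23] — satisfied.
(2) 2delta - 3alpha = 2(15) - 3(3) = 21 — satisfied.
(3) values 3 < 12 < 18 — satisfied.
(4) values 12, 8, 20; beta = 12 is not < theta = 8 — violated.
(5) eps + theta = 18 + 8 = 26; 26 > 23 — satisfied.
(6) eta + theta = 20 + 8 = 28; 28 > 26 — satisfied.
(7) 20 / 2 = 10, so 2 divides 20 — satisfied.
(8) delta = 15, not > 17; antecedent false, conditional vacuously true — satisfied.
(9) 18 / 9 = 2, so 9 divides 18 — satisfied.
(10) eta^2 + alpha^2 = 20^2 + 3^2 = 400 + 9 = 409 — satisfied.

Violated: 4.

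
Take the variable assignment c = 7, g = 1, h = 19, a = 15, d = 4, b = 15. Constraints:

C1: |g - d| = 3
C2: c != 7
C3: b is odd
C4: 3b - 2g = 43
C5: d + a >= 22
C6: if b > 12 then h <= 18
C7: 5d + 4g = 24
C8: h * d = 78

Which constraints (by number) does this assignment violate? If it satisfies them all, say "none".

C1: |1 - 4| = 3  OK
C2: c = 7, but 7 is required to differ  FAIL
C3: b = 15 is odd  OK
C4: 3b - 2g = 3(15) - 2(1) = 43  OK
C5: d + a = 4 + 15 = 19; 19 < 22, bound 22 not met  FAIL
C6: b = 15 > 12, so we need h ≤ 18; but h = 19 > 18  FAIL
C7: 5d + 4g = 5(4) + 4(1) = 24  OK
C8: h * d = 19 * 4 = 76, not 78  FAIL

No — constraints 2, 5, 6, and 8 are not satisfied.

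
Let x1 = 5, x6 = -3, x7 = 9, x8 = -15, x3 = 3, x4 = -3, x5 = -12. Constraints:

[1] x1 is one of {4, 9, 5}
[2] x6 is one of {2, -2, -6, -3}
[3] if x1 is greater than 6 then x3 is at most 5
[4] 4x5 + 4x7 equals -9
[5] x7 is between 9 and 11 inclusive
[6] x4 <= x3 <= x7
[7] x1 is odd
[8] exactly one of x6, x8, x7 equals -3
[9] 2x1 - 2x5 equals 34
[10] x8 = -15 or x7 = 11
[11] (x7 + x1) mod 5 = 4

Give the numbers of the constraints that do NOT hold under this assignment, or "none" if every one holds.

[1] x1 = 5 is in {4, 9, 5}  ✔
[2] x6 = -3 is in {2, -2, -6, -3}  ✔
[3] x1 = 5, not > 6; antecedent false, conditional vacuously true  ✔
[4] 4x5 + 4x7 = 4(-12) + 4(9) = -12, not -9  ✘
[5] x7 = 9 lies in [9, 11]  ✔
[6] values -3 <= 3 <= 9  ✔
[7] x1 = 5 is odd  ✔
[8] x6=-3, x8=-15, x7=9; 1 of them equals -3  ✔
[9] 2x1 - 2x5 = 2(5) - 2(-12) = 34  ✔
[10] x8 = -15 = -15 (first disjunct)  ✔
[11] x7 + x1 = 14; 14 mod 5 = 4  ✔

Constraint 4 does not hold.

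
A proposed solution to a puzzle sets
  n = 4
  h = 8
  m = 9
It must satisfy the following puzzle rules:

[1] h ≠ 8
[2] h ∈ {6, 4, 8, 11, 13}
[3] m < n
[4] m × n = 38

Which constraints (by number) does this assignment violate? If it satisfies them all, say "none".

[1] h = 8, but 8 is required to differ — violated.
[2] h = 8 is in {6, 4, 8, 11, 13} — satisfied.
[3] m = 9, n = 4; 9 ≥ 4 (want <) — violated.
[4] m × n = 9 × 4 = 36, not 38 — violated.

No — constraints 1, 3, 4 are not satisfied.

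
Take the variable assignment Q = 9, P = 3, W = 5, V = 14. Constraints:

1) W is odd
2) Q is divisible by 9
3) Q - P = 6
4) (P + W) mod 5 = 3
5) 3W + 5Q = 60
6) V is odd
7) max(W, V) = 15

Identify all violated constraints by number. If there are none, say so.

1) W = 5 is odd — holds.
2) 9 / 9 = 1, so 9 divides 9 — holds.
3) Q - P = 9 - 3 = 6 — holds.
4) P + W = 8; 8 mod 5 = 3 — holds.
5) 3W + 5Q = 3(5) + 5(9) = 60 — holds.
6) V = 14 is even — fails.
7) max(5, 14) = 14, not 15 — fails.

No — constraints 6 and 7 are not satisfied.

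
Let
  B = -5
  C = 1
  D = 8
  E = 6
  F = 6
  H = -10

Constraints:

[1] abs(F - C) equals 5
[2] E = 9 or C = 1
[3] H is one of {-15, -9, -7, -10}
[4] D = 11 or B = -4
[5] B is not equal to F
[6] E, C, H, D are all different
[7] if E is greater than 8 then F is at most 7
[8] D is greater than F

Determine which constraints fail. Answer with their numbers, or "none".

[1] abs(6 - 1) = 5  holds
[2] E = 6 ≠ 9, but C = 1 = 1 (second disjunct)  holds
[3] H = -10 is in {-15, -9, -7, -10}  holds
[4] D = 8 ≠ 11 and B = -5 ≠ -4; both disjuncts false  fails
[5] B = -5, F = 6; distinct  holds
[6] values 6, 1, -10, 8 are pairwise distinct  holds
[7] E = 6, not > 8; antecedent false, conditional vacuously true  holds
[8] D = 8, F = 6; 8 > 6  holds

Constraint 4 is violated.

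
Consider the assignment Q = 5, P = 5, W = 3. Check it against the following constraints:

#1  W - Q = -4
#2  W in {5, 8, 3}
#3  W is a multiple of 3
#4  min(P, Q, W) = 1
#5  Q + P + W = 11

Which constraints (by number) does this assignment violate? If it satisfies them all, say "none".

#1 W - Q = 3 - 5 = -2, not -4 — violated.
#2 W = 3 is in {5, 8, 3} — OK.
#3 3 / 3 = 1, so 3 divides 3 — OK.
#4 min(5, 5, 3) = 3, not 1 — violated.
#5 Q + P + W = 5 + 5 + 3 = 13, not 11 — violated.

No — constraints 1, 4, 5 are not satisfied.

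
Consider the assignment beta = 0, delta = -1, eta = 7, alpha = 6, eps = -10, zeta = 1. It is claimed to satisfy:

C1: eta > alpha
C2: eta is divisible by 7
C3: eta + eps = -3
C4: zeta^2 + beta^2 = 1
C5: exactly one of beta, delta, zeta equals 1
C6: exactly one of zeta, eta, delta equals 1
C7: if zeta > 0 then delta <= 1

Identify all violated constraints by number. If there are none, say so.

C1: eta = 7, alpha = 6; 7 > 6  holds
C2: 7 / 7 = 1, so 7 divides 7  holds
C3: eta + eps = 7 + (-10) = -3  holds
C4: zeta^2 + beta^2 = 1^2 + 0^2 = 1 + 0 = 1  holds
C5: beta=0, delta=-1, zeta=1; 1 of them equals 1  holds
C6: zeta=1, eta=7, delta=-1; 1 of them equals 1  holds
C7: zeta = 1 > 0, so we need delta ≤ 1; delta = -1 ≤ 1  holds

All constraints are satisfied.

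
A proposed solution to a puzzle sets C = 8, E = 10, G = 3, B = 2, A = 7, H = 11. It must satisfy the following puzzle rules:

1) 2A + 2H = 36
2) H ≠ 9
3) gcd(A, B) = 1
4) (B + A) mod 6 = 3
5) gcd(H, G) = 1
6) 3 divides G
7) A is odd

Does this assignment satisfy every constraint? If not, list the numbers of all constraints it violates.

All constraints are satisfied.

1) 2A + 2H = 2(7) + 2(11) = 36 — holds.
2) H = 11, and 11 ≠ 9 — holds.
3) gcd(7, 2) = 1 — holds.
4) B + A = 9; 9 mod 6 = 3 — holds.
5) gcd(11, 3) = 1 — holds.
6) 3 / 3 = 1, so 3 divides 3 — holds.
7) A = 7 is odd — holds.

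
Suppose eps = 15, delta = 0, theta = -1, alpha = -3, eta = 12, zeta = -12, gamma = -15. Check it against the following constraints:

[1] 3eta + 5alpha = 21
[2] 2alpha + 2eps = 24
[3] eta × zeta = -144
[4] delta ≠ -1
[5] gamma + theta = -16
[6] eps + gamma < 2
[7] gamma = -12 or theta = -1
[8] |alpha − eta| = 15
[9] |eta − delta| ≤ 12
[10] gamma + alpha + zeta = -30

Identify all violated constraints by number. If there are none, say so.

All constraints are satisfied.

[1] 3eta + 5alpha = 3(12) + 5(-3) = 21 — holds.
[2] 2alpha + 2eps = 2(-3) + 2(15) = 24 — holds.
[3] eta × zeta = 12 × (-12) = -144 — holds.
[4] delta = 0, and 0 ≠ -1 — holds.
[5] gamma + theta = -15 + (-1) = -16 — holds.
[6] eps + gamma = 15 + (-15) = 0; 0 < 2 — holds.
[7] gamma = -15 ≠ -12, but theta = -1 = -1 (second disjunct) — holds.
[8] |-3 − 12| = 15 — holds.
[9] |12 − 0| = 12; 12 ≤ 12 — holds.
[10] gamma + alpha + zeta = -15 + (-3) + (-12) = -30 — holds.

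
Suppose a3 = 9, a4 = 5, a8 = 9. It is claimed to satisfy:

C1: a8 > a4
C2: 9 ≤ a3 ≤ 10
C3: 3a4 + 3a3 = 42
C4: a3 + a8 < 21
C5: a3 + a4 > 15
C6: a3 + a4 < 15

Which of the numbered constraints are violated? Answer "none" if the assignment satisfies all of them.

C1: a8 = 9, a4 = 5; 9 > 5 — OK.
C2: a3 = 9 lies in [9, 10] — OK.
C3: 3a4 + 3a3 = 3(5) + 3(9) = 42 — OK.
C4: a3 + a8 = 9 + 9 = 18; 18 < 21 — OK.
C5: a3 + a4 = 9 + 5 = 14; 14 ≤ 15, bound 15 not met — violated.
C6: a3 + a4 = 9 + 5 = 14; 14 < 15 — OK.

Violated: 5.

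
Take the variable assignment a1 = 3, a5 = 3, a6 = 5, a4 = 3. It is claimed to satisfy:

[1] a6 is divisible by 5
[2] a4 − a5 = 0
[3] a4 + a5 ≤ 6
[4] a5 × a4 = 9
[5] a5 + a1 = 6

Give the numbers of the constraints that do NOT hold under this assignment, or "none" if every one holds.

None — every constraint holds.

[1] 5 / 5 = 1, so 5 divides 5  ✔
[2] a4 − a5 = 3 − 3 = 0  ✔
[3] a4 + a5 = 3 + 3 = 6; 6 ≤ 6  ✔
[4] a5 × a4 = 3 × 3 = 9  ✔
[5] a5 + a1 = 3 + 3 = 6  ✔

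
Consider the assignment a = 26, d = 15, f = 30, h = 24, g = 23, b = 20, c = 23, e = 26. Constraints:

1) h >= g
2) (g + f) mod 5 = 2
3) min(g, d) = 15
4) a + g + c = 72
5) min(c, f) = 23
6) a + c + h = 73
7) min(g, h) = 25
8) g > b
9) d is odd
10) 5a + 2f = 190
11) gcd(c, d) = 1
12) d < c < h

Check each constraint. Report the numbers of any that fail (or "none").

The assignment fails constraints 2 and 7.

1) h = 24, g = 23; 24 ≥ 23 — holds.
2) g + f = 53; 53 mod 5 = 3, not 2 — fails.
3) min(23, 15) = 15 — holds.
4) a + g + c = 26 + 23 + 23 = 72 — holds.
5) min(23, 30) = 23 — holds.
6) a + c + h = 26 + 23 + 24 = 73 — holds.
7) min(23, 24) = 23, not 25 — fails.
8) g = 23, b = 20; 23 > 20 — holds.
9) d = 15 is odd — holds.
10) 5a + 2f = 5(26) + 2(30) = 190 — holds.
11) gcd(23, 15) = 1 — holds.
12) values 15 < 23 < 24 — holds.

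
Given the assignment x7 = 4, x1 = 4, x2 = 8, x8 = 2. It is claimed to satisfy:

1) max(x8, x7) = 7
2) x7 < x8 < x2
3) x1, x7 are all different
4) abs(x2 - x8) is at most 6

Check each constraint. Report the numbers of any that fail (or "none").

Constraints 1, 2, and 3 are violated.

1) max(2, 4) = 4, not 7  no
2) values 4, 2, 8; x7 = 4 is not < x8 = 2  no
3) x1 = x7 = 4, not all different  no
4) abs(8 - 2) = 6; 6 ≤ 6  yes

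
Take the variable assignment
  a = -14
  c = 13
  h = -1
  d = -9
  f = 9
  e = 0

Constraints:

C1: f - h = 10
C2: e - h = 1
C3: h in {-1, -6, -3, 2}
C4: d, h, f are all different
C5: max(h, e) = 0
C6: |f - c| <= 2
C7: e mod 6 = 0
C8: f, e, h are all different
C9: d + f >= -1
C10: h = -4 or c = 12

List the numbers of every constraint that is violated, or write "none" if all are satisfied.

Constraints 6 and 10 are violated.

C1: f - h = 9 - (-1) = 10  true
C2: e - h = 0 - (-1) = 1  true
C3: h = -1 is in {-1, -6, -3, 2}  true
C4: values -9, -1, 9 are pairwise distinct  true
C5: max(-1, 0) = 0  true
C6: |9 - 13| = 4; 4 > 2, exceeds bound 2  false
C7: 0 mod 6 = 0  true
C8: values 9, 0, -1 are pairwise distinct  true
C9: d + f = -9 + 9 = 0; 0 ≥ -1  true
C10: h = -1 ≠ -4 and c = 13 ≠ 12; both disjuncts false  false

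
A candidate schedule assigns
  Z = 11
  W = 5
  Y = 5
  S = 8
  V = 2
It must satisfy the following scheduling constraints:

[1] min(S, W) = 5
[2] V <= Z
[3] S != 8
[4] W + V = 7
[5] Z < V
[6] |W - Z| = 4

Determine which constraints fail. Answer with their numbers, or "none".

[1] min(8, 5) = 5  ✓
[2] V = 2, Z = 11; 2 ≤ 11  ✓
[3] S = 8, but 8 is required to differ  ✗
[4] W + V = 5 + 2 = 7  ✓
[5] Z = 11, V = 2; 11 ≥ 2 (want <)  ✗
[6] |5 - 11| = 6, not 4  ✗

Violated: 3, 5, and 6.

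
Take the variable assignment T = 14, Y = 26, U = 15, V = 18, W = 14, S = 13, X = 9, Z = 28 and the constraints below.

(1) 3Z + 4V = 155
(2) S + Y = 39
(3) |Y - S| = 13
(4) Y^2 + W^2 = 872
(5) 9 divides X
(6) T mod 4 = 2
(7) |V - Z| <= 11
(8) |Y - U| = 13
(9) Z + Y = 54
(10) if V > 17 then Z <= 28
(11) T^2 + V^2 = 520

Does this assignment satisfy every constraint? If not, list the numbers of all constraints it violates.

(1) 3Z + 4V = 3(28) + 4(18) = 156, not 155  false
(2) S + Y = 13 + 26 = 39  true
(3) |26 - 13| = 13  true
(4) Y^2 + W^2 = 26^2 + 14^2 = 676 + 196 = 872  true
(5) 9 / 9 = 1, so 9 divides 9  true
(6) 14 mod 4 = 2  true
(7) |18 - 28| = 10; 10 ≤ 11  true
(8) |26 - 15| = 11, not 13  false
(9) Z + Y = 28 + 26 = 54  true
(10) V = 18 > 17, so we need Z ≤ 28; Z = 28 ≤ 28  true
(11) T^2 + V^2 = 14^2 + 18^2 = 196 + 324 = 520  true

Constraints 1, 8 are violated.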